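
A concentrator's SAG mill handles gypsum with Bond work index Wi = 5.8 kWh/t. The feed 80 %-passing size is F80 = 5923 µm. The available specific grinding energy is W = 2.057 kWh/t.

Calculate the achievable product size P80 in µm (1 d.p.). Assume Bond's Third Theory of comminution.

W = 10·Wi·[P80^(−½) − F80^(−½)]
⇒ 1/√P80 = W/(10·Wi) + 1/√F80
  = 2.0570/(10·5.8) + 1/√5923 = 0.035466 + 0.012994 = 0.048459
P80 = (1/0.048459)² = 20.6360² = 425.84 µm

P80 = 425.8 µm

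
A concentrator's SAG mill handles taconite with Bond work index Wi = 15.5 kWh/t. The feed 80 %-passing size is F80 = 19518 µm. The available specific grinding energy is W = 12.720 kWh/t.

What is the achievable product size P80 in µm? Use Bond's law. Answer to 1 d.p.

W = 10 Wi (P80^-0.5 − F80^-0.5)
1/√P80 = 1/√F80 + W/(10·Wi)
  = 12.7200/(10·15.5) + 1/√19518 = 0.082065 + 0.007158 = 0.089222
P80 = (1/0.089222)² = 11.2080² = 125.62 µm

P80 = 125.6 µm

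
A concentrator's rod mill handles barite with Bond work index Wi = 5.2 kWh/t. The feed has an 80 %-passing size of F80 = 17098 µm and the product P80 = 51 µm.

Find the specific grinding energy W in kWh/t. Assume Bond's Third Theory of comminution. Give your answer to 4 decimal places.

W = 10 Wi / √P80 − 10 Wi / √F80
1/√51 = 0.140028;  1/√17098 = 0.007648
W = 10·5.2·(0.140028 − 0.007648) = 6.8838 kWh/t

W = 6.8838 kWh/t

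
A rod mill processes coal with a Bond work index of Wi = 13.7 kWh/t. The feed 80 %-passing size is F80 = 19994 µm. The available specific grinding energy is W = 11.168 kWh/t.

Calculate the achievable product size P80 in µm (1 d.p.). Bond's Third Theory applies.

W = 10·Wi·(P80^(-½) − F80^(-½))
P80^-0.5 = F80^-0.5 + W/(10 Wi)
  = 11.1680/(10·13.7) + 1/√19994 = 0.081518 + 0.007072 = 0.088590
P80 = (1/0.088590)² = 11.2879² = 127.42 µm

P80 = 127.4 µm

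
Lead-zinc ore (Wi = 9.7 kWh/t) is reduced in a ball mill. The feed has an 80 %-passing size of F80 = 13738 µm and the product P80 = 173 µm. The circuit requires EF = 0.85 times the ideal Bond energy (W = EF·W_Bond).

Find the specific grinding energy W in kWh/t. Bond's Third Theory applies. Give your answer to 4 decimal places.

W = 10 Wi / √P80 − 10 Wi / √F80
1/√173 = 0.076029;  1/√13738 = 0.008532
W = 10·9.7·(0.076029 − 0.008532) = 6.5472 kWh/t
W_actual = 0.85 × 6.5472 = 5.5651 kWh/t

W = 5.5651 kWh/t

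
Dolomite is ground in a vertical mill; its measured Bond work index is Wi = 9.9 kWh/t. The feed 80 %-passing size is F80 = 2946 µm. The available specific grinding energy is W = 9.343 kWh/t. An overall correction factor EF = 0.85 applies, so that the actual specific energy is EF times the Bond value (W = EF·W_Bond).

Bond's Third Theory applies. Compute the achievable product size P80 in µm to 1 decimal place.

P80 = 59.7 µm

Bond:  W = 10 Wi (1/√P − 1/√F)
W_Bond = W / EF = 9.343 / 0.85 = 10.9918 kWh/t
P80^-0.5 = F80^-0.5 + W_Bond/(10 Wi)
  = 10.9918/(10·9.9) + 1/√2946 = 0.111028 + 0.018424 = 0.129452
P80 = (1/0.129452)² = 7.7249² = 59.67 µm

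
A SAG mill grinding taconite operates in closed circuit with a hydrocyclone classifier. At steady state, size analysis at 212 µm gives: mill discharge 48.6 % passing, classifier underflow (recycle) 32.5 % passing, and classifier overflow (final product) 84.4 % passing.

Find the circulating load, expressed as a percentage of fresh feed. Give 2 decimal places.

Classifier node, passing 212 µm:
r = (o − d)/(d − u)
r = (84.4 − 48.6)/(48.6 − 32.5) = 35.8/16.1 = 2.2236
CL = 100·r = 222.36 %

CL = 222.36 %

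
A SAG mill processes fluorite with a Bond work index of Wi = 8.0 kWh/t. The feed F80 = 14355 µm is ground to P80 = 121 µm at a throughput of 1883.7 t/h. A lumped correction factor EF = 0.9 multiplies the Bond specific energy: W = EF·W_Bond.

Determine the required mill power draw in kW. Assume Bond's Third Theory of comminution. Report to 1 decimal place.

W = 10 Wi (P80^-0.5 − F80^-0.5)
W = 10·8.0·(1/√121 − 1/√14355) = 10·8.0·(0.082563) = 6.6050 kWh/t
Apply correction: 6.6050 × 0.9 = 5.9445 kWh/t
P_mill = W·ṁ = 5.9445·1883.7 = 11197.7 kW

P = 11197.7 kW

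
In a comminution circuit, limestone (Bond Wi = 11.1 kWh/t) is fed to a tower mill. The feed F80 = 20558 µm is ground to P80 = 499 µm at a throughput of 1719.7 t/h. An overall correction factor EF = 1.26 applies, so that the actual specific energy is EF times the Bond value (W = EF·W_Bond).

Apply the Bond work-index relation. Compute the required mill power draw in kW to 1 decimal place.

W = 10·Wi·[P80^(−½) − F80^(−½)]
W = 10·11.1·(1/√499 − 1/√20558) = 10·11.1·(0.037792) = 4.1949 kWh/t
Corrected W = EF·W_Bond = 1.26·4.1949 = 5.2855 kWh/t
Mill draw = 5.2855 × 1719.7 = 9089.6 kW

P = 9089.6 kW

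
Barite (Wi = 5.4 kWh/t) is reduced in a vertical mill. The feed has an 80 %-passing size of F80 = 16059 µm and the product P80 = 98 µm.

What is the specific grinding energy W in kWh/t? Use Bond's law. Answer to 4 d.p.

W = 10·Wi·[P80^(−½) − F80^(−½)]
1/√98 = 0.101015;  1/√16059 = 0.007891
W = 10·5.4·(0.101015 − 0.007891) = 5.0287 kWh/t

W = 5.0287 kWh/t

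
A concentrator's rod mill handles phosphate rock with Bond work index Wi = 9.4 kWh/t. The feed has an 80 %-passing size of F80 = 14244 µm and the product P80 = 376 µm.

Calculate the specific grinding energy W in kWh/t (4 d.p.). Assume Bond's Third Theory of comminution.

W = 4.0601 kWh/t

W = 10 Wi (P80^-0.5 − F80^-0.5)
1/√376 = 0.051571;  1/√14244 = 0.008379
W = 10·9.4·(0.051571 − 0.008379) = 4.0601 kWh/t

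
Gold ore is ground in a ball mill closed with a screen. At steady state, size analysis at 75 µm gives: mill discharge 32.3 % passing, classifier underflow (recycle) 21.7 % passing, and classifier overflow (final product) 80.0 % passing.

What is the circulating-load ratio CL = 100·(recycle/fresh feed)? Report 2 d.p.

Two-product formula at 75 µm:
d + r·d = r·u + o → r(d−u) = o−d
r = (80.0 − 32.3)/(32.3 − 21.7) = 47.7/10.6 = 4.5000
CL = 100·r = 450.00 %

CL = 450.00 %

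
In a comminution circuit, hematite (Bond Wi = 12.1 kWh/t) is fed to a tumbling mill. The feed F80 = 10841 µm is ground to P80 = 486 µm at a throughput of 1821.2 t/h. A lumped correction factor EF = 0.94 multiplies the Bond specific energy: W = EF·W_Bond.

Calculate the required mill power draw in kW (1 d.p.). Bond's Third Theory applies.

W = 10 Wi (1/√P80 − 1/√F80)  [Bond]
W = 10·12.1·(1/√486 − 1/√10841) = 10·12.1·(0.035757) = 4.3266 kWh/t
With EF = 0.94: W = 4.3266·0.94 = 4.0670 kWh/t
Power = W × throughput = 4.0670 kWh/t × 1821.2 t/h = 7406.7 kW

P = 7406.7 kW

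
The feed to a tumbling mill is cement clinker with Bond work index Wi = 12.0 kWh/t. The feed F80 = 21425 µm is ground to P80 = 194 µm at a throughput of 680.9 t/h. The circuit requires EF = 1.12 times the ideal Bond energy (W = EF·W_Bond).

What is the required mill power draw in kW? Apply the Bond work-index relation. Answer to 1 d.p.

W = 10 Wi (1/√P80 − 1/√F80)  [Bond]
W = 10·12.0·(1/√194 − 1/√21425) = 10·12.0·(0.064964) = 7.7957 kWh/t
Corrected W = EF·W_Bond = 1.12·7.7957 = 8.7312 kWh/t
Mill draw = 8.7312 × 680.9 = 5945.0 kW

P = 5945.0 kW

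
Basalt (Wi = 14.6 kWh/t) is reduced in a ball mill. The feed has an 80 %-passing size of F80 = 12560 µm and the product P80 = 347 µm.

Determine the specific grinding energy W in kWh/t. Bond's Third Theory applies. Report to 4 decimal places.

W = 6.5349 kWh/t

Bond:  W = 10 Wi (1/√P − 1/√F)
1/√347 = 0.053683;  1/√12560 = 0.008923
W = 10·14.6·(0.053683 − 0.008923) = 6.5349 kWh/t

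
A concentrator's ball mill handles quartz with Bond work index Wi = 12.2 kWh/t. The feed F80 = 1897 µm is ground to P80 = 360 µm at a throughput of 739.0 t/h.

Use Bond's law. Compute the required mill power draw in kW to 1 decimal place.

P = 2681.7 kW

Bond:  W = 10 Wi (1/√P − 1/√F)
W = 10·12.2·(1/√360 − 1/√1897) = 10·12.2·(0.029745) = 3.6289 kWh/t
P_mill = W·ṁ = 3.6289·739.0 = 2681.7 kW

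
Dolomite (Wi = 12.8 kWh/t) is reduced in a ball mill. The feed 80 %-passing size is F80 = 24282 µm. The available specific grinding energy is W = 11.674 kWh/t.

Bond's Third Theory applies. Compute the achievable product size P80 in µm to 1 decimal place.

P80 = 104.9 µm

Bond: W = 10·Wi·(1/√P80 − 1/√F80)
⇒ 1/√P80 = W/(10·Wi) + 1/√F80
  = 11.6740/(10·12.8) + 1/√24282 = 0.091203 + 0.006417 = 0.097621
P80 = (1/0.097621)² = 10.2437² = 104.93 µm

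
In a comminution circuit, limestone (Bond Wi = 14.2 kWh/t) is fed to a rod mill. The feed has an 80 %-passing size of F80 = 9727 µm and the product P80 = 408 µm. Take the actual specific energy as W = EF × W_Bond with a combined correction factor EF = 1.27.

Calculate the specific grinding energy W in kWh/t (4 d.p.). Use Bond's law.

W = 10 Wi (1/√P80 − 1/√F80)  [Bond]
1/√408 = 0.049507;  1/√9727 = 0.010139
W = 10·14.2·(0.049507 − 0.010139) = 5.5903 kWh/t
With EF = 1.27: W = 5.5903·1.27 = 7.0996 kWh/t

W = 7.0996 kWh/t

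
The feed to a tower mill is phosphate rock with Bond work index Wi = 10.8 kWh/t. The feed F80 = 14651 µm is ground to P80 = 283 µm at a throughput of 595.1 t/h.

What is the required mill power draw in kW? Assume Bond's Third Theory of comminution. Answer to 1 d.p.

Bond: W = 10·Wi·(1/√P80 − 1/√F80)
W = 10·10.8·(1/√283 − 1/√14651) = 10·10.8·(0.051182) = 5.5277 kWh/t
Power = W × throughput = 5.5277 kWh/t × 595.1 t/h = 3289.5 kW

P = 3289.5 kW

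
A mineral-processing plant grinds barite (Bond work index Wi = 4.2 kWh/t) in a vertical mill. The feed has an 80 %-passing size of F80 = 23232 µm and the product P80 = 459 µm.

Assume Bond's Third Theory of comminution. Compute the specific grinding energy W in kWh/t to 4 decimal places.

W = 1.6848 kWh/t

W_Bond = 10·Wi·(1/√P₈₀ − 1/√F₈₀)
1/√459 = 0.046676;  1/√23232 = 0.006561
W = 10·4.2·(0.046676 − 0.006561) = 1.6848 kWh/t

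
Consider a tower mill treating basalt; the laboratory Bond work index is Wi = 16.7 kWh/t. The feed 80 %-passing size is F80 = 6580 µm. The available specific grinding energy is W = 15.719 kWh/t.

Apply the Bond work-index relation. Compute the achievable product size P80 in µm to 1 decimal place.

Bond:  W = 10 Wi (1/√P − 1/√F)
P80^(−½) = W/(10 Wi) + F80^(−½)
  = 15.7190/(10·16.7) + 1/√6580 = 0.094126 + 0.012328 = 0.106454
P80 = (1/0.106454)² = 9.3938² = 88.24 µm

P80 = 88.2 µm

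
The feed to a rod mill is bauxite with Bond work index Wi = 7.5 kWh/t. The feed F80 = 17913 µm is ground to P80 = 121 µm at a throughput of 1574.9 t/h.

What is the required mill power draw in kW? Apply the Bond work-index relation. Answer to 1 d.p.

Bond: W = 10·Wi·(1/√P80 − 1/√F80)
W = 10·7.5·(1/√121 − 1/√17913) = 10·7.5·(0.083437) = 6.2578 kWh/t
Power = W × throughput = 6.2578 kWh/t × 1574.9 t/h = 9855.4 kW

P = 9855.4 kW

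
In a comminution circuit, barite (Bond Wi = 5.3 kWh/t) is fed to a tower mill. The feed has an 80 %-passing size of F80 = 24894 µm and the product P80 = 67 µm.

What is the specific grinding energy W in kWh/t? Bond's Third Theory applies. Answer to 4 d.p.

W = 6.1391 kWh/t

Bond: W = 10·Wi·(1/√P80 − 1/√F80)
1/√67 = 0.122169;  1/√24894 = 0.006338
W = 10·5.3·(0.122169 − 0.006338) = 6.1391 kWh/t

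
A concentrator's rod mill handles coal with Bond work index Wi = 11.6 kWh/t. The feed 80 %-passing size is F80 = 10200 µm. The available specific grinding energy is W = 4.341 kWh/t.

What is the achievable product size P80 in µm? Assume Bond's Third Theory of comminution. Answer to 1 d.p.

W_Bond = 10·Wi·(1/√P₈₀ − 1/√F₈₀)
⇒ 1/√P80 = W/(10·Wi) + 1/√F80
  = 4.3410/(10·11.6) + 1/√10200 = 0.037422 + 0.009901 = 0.047324
P80 = (1/0.047324)² = 21.1310² = 446.52 µm

P80 = 446.5 µm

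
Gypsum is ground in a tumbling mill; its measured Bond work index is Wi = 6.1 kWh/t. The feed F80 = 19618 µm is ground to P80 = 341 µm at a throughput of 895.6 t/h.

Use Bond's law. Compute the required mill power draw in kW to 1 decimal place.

P = 2568.4 kW

Bond: W = 10·Wi·(1/√P80 − 1/√F80)
W = 10·6.1·(1/√341 − 1/√19618) = 10·6.1·(0.047013) = 2.8678 kWh/t
P_mill = W·ṁ = 2.8678·895.6 = 2568.4 kW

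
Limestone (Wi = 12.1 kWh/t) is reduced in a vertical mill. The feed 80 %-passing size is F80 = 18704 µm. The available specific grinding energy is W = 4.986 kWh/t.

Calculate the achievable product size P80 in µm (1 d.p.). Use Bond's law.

W_Bond = 10·Wi·(1/√P₈₀ − 1/√F₈₀)
⇒ 1/√P80 = W/(10·Wi) + 1/√F80
  = 4.9860/(10·12.1) + 1/√18704 = 0.041207 + 0.007312 = 0.048519
P80 = (1/0.048519)² = 20.6107² = 424.80 µm

P80 = 424.8 µm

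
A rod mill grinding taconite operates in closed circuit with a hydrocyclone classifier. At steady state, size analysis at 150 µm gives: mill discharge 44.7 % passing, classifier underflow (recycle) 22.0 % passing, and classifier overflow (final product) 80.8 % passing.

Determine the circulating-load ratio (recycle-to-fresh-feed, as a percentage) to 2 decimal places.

CL = 159.03 %

Let r = R/F. Size balance at 150 µm:
(1+r)d = ru + o → r = (o−d)/(d−u)
r = (80.8 − 44.7)/(44.7 − 22.0) = 36.1/22.7 = 1.5903
CL = 100·r = 159.03 %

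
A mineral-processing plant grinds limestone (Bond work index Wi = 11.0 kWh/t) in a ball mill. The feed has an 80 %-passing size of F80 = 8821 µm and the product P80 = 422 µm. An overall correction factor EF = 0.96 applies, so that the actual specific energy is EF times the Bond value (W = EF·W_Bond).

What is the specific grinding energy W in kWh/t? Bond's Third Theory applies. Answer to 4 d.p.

W = 10·Wi·[P80^(−½) − F80^(−½)]
1/√422 = 0.048679;  1/√8821 = 0.010647
W = 10·11.0·(0.048679 − 0.010647) = 4.1835 kWh/t
Apply correction: 4.1835 × 0.96 = 4.0162 kWh/t

W = 4.0162 kWh/t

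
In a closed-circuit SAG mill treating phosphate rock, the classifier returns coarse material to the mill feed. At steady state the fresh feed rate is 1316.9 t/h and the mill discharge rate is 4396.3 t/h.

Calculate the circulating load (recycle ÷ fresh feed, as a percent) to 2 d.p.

CL = 233.84 %

Discharge = new feed + return, hence
R = M − F = 4396.3 − 1316.9 = 3079.4 t/h
CL = 100·R/F = 100·3079.4/1316.9 = 233.84 %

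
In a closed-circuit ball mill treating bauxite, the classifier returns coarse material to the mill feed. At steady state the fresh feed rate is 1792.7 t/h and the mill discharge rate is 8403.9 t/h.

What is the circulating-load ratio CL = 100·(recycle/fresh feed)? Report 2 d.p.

CL = 368.78 %

Mill node: discharge = fresh + recycle.
R = M − F = 8403.9 − 1792.7 = 6611.2 t/h
CL = 100·R/F = 100·6611.2/1792.7 = 368.78 %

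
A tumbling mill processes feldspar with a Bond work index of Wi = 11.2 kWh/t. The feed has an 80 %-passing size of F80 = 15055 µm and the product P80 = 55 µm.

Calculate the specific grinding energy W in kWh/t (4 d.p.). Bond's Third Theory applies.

W = 14.1893 kWh/t

W_Bond = 10·Wi·(1/√P₈₀ − 1/√F₈₀)
1/√55 = 0.134840;  1/√15055 = 0.008150
W = 10·11.2·(0.134840 − 0.008150) = 14.1893 kWh/t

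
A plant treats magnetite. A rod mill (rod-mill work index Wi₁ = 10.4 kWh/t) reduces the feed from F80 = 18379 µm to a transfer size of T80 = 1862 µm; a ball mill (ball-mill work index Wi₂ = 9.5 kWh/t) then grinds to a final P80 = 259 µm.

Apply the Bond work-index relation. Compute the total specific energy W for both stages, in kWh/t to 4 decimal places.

W = 5.3444 kWh/t

W = 10 Wi (1/√P80 − 1/√F80)  [Bond]
Stage 1 (18379→1862 µm, Wi₁=10.4): W₁ = 10·10.4·(0.023174 − 0.007376) = 1.6430 kWh/t
Stage 2 (1862→259 µm, Wi₂=9.5): W₂ = 10·9.5·(0.062137 − 0.023174) = 3.7014 kWh/t
W = W₁ + W₂ = 1.6430 + 3.7014 = 5.3444 kWh/t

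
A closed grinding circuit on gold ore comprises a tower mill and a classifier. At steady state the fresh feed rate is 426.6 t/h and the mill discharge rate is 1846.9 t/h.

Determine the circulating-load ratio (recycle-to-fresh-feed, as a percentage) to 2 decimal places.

M = F + R at steady state, so:
R = M − F = 1846.9 − 426.6 = 1420.3 t/h
CL = 100·R/F = 100·1420.3/426.6 = 332.93 %

CL = 332.93 %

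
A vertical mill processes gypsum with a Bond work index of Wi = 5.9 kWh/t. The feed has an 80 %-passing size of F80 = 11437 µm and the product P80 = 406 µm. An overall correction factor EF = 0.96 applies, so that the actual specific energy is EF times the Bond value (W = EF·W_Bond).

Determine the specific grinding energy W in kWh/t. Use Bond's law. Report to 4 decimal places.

W = 2.2814 kWh/t

W = 10 Wi / √P80 − 10 Wi / √F80
1/√406 = 0.049629;  1/√11437 = 0.009351
W = 10·5.9·(0.049629 − 0.009351) = 2.3764 kWh/t
Corrected W = EF·W_Bond = 0.96·2.3764 = 2.2814 kWh/t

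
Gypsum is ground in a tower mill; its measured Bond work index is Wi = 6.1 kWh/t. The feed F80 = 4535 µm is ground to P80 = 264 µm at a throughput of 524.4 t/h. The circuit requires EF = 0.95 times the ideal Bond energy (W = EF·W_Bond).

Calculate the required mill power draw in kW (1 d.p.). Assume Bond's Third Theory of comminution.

P = 1419.1 kW

W = 10·Wi·[P80^(−½) − F80^(−½)]
W = 10·6.1·(1/√264 − 1/√4535) = 10·6.1·(0.046696) = 2.8485 kWh/t
Apply correction: 2.8485 × 0.95 = 2.7060 kWh/t
P_mill = W·ṁ = 2.7060·524.4 = 1419.1 kW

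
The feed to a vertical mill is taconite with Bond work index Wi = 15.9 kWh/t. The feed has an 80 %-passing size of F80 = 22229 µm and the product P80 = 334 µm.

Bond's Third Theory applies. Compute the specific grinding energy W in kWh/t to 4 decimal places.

W = 10 Wi / √P80 − 10 Wi / √F80
1/√334 = 0.054718;  1/√22229 = 0.006707
W = 10·15.9·(0.054718 − 0.006707) = 7.6337 kWh/t

W = 7.6337 kWh/t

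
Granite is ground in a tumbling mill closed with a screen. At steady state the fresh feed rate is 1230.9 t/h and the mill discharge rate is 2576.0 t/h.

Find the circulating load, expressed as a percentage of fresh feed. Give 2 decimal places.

Steady state: M = F + R.
R = M − F = 2576.0 − 1230.9 = 1345.1 t/h
CL = 100·R/F = 100·1345.1/1230.9 = 109.28 %

CL = 109.28 %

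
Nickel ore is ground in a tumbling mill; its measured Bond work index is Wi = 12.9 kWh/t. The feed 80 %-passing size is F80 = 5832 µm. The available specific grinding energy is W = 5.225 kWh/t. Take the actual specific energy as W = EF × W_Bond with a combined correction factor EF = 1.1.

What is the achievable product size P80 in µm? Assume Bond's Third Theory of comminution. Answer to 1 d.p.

P80 = 401.3 µm

Bond:  W = 10 Wi (1/√P − 1/√F)
W_Bond = W / EF = 5.225 / 1.1 = 4.7500 kWh/t
⇒ 1/√P80 = W_Bond/(10·Wi) + 1/√F80
  = 4.7500/(10·12.9) + 1/√5832 = 0.036822 + 0.013095 = 0.049916
P80 = (1/0.049916)² = 20.0335² = 401.34 µm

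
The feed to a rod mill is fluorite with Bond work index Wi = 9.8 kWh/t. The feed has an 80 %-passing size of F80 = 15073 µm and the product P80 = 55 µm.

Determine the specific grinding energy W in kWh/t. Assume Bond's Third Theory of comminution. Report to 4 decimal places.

W = 10 Wi / √P80 − 10 Wi / √F80
1/√55 = 0.134840;  1/√15073 = 0.008145
W = 10·9.8·(0.134840 − 0.008145) = 12.4161 kWh/t

W = 12.4161 kWh/t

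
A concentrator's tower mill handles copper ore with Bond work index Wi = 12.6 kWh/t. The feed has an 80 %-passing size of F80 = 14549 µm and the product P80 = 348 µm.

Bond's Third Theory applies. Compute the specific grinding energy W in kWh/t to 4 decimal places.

W = 5.7097 kWh/t

W = 10·Wi·[P80^(−½) − F80^(−½)]
1/√348 = 0.053606;  1/√14549 = 0.008291
W = 10·12.6·(0.053606 − 0.008291) = 5.7097 kWh/t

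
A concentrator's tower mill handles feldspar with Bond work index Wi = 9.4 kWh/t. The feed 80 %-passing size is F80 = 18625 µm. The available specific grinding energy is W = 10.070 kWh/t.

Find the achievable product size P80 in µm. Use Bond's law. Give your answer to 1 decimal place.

W = 10 Wi (1/√P80 − 1/√F80)  [Bond]
⇒ 1/√P80 = W/(10 Wi) + 1/√F80
  = 10.0700/(10·9.4) + 1/√18625 = 0.107128 + 0.007327 = 0.114455
P80 = (1/0.114455)² = 8.7371² = 76.34 µm

P80 = 76.3 µm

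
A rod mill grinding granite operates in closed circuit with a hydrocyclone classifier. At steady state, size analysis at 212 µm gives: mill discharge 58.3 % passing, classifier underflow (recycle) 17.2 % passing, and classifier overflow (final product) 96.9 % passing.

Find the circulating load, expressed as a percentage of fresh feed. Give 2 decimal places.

CL = 93.92 %

Mass balance on the −212 µm fraction:
(1+r)d = ru + o → r = (o−d)/(d−u)
r = (96.9 − 58.3)/(58.3 − 17.2) = 38.6/41.1 = 0.9392
CL = 100·r = 93.92 %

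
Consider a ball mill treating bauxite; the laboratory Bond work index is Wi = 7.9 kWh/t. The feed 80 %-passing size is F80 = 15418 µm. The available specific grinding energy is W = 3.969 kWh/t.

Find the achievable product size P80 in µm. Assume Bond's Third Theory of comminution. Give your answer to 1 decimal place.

W_Bond = 10·Wi·(1/√P₈₀ − 1/√F₈₀)
P80^-0.5 = F80^-0.5 + W/(10 Wi)
  = 3.9690/(10·7.9) + 1/√15418 = 0.050241 + 0.008054 = 0.058294
P80 = (1/0.058294)² = 17.1544² = 294.27 µm

P80 = 294.3 µm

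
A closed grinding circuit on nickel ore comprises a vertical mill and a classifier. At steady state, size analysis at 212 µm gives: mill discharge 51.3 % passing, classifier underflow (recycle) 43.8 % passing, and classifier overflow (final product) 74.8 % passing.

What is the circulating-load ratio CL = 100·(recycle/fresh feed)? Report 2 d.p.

CL = 313.33 %

Balance %-passing 212 µm (r = R/F):
(1+r)d = ru + o → r = (o−d)/(d−u)
r = (74.8 − 51.3)/(51.3 − 43.8) = 23.5/7.5 = 3.1333
CL = 100·r = 313.33 %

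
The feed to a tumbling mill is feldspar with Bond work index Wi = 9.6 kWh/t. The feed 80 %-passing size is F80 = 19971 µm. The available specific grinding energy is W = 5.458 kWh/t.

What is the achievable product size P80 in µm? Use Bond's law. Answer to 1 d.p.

W = 10 Wi (P80^-0.5 − F80^-0.5)
⇒ 1/√P80 = W/(10 Wi) + 1/√F80
  = 5.4580/(10·9.6) + 1/√19971 = 0.056854 + 0.007076 = 0.063930
P80 = (1/0.063930)² = 15.6420² = 244.67 µm

P80 = 244.7 µm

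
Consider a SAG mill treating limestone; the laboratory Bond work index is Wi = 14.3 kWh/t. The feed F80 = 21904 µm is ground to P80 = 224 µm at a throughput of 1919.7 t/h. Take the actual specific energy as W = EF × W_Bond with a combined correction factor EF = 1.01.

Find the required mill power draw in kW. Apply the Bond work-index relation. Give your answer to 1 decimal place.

Bond:  W = 10 Wi (1/√P − 1/√F)
W = 10·14.3·(1/√224 − 1/√21904) = 10·14.3·(0.060059) = 8.5884 kWh/t
Apply correction: 8.5884 × 1.01 = 8.6743 kWh/t
Mill draw = 8.6743 × 1919.7 = 16652.0 kW

P = 16652.0 kW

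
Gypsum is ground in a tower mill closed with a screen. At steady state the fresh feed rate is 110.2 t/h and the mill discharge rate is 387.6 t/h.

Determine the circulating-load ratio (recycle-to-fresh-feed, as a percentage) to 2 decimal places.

CL = 251.72 %

M = F + R at steady state, so:
R = M − F = 387.6 − 110.2 = 277.4 t/h
CL = 100·R/F = 100·277.4/110.2 = 251.72 %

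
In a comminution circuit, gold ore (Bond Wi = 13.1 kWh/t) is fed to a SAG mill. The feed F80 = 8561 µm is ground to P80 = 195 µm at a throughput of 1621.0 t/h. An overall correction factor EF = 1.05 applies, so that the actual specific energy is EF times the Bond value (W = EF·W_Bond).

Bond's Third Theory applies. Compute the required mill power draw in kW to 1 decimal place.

P = 13557.3 kW

W = 10 Wi / √P80 − 10 Wi / √F80
W = 10·13.1·(1/√195 − 1/√8561) = 10·13.1·(0.060804) = 7.9653 kWh/t
Corrected W = EF·W_Bond = 1.05·7.9653 = 8.3635 kWh/t
Mill draw = 8.3635 × 1621.0 = 13557.3 kW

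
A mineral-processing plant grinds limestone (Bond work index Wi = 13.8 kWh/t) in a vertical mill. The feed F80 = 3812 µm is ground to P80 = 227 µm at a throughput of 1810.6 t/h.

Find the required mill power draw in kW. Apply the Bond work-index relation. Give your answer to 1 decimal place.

P = 12537.1 kW

W = 10·Wi·[P80^(−½) − F80^(−½)]
W = 10·13.8·(1/√227 − 1/√3812) = 10·13.8·(0.050176) = 6.9243 kWh/t
P = W·T = 6.9243·1810.6 = 12537.1 kW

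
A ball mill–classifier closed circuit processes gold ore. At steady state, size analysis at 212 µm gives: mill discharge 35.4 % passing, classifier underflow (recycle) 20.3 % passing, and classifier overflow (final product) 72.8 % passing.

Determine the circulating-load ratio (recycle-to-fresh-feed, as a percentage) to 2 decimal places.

CL = 247.68 %

Balance %-passing 212 µm (r = R/F):
d + r·d = r·u + o → r(d−u) = o−d
r = (72.8 − 35.4)/(35.4 − 20.3) = 37.4/15.1 = 2.4768
CL = 100·r = 247.68 %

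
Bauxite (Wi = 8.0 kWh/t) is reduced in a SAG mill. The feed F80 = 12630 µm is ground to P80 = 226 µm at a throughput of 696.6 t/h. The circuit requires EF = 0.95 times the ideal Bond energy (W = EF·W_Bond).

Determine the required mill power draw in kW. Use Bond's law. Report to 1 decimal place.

Bond: W = 10·Wi·(1/√P80 − 1/√F80)
W = 10·8.0·(1/√226 − 1/√12630) = 10·8.0·(0.057621) = 4.6097 kWh/t
W_actual = 0.95 × 4.6097 = 4.3792 kWh/t
P_mill = W·ṁ = 4.3792·696.6 = 3050.5 kW

P = 3050.5 kW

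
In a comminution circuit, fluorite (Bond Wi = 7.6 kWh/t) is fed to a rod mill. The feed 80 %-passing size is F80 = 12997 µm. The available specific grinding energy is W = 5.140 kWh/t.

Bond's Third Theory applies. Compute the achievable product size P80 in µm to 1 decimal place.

W_Bond = 10·Wi·(1/√P₈₀ − 1/√F₈₀)
P80^(−½) = W/(10 Wi) + F80^(−½)
  = 5.1400/(10·7.6) + 1/√12997 = 0.067632 + 0.008772 = 0.076403
P80 = (1/0.076403)² = 13.0885² = 171.31 µm

P80 = 171.3 µm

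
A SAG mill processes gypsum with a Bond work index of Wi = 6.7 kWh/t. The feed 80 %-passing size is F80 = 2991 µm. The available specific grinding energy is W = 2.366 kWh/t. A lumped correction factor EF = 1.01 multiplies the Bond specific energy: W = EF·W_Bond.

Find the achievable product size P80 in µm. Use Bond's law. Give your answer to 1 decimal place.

P80 = 352.7 µm

W_Bond = 10·Wi·(1/√P₈₀ − 1/√F₈₀)
W_Bond = W / EF = 2.366 / 1.01 = 2.3426 kWh/t
P80^-0.5 = F80^-0.5 + W_Bond/(10 Wi)
  = 2.3426/(10·6.7) + 1/√2991 = 0.034964 + 0.018285 = 0.053249
P80 = (1/0.053249)² = 18.7798² = 352.68 µm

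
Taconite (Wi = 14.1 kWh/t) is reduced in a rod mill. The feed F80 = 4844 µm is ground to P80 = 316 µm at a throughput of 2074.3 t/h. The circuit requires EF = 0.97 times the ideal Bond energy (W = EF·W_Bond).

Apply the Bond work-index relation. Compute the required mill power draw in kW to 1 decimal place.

W = 10·Wi·[P80^(−½) − F80^(−½)]
W = 10·14.1·(1/√316 − 1/√4844) = 10·14.1·(0.041886) = 5.9060 kWh/t
W_actual = 0.97 × 5.9060 = 5.7288 kWh/t
Power = W × throughput = 5.7288 kWh/t × 2074.3 t/h = 11883.2 kW

P = 11883.2 kW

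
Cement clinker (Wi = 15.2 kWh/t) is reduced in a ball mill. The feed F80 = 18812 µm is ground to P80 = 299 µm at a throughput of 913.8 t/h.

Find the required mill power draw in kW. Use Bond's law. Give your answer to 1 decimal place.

W = 10 Wi (P80^-0.5 − F80^-0.5)
W = 10·15.2·(1/√299 − 1/√18812) = 10·15.2·(0.050541) = 7.6822 kWh/t
P = W·T = 7.6822·913.8 = 7020.0 kW

P = 7020.0 kW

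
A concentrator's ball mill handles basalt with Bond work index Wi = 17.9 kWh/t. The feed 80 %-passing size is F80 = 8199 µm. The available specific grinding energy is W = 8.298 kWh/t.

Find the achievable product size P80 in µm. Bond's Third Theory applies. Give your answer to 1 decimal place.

W = 10 Wi (P80^-0.5 − F80^-0.5)
P80^(−½) = W/(10 Wi) + F80^(−½)
  = 8.2980/(10·17.9) + 1/√8199 = 0.046358 + 0.011044 = 0.057401
P80 = (1/0.057401)² = 17.4212² = 303.50 µm

P80 = 303.5 µm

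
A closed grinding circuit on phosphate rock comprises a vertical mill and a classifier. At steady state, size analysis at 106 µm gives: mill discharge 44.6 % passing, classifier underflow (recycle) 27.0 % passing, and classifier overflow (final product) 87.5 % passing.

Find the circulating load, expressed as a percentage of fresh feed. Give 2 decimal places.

Balance %-passing 106 µm (r = R/F):
(1+r)·d = r·u + o ⇒ r = (o−d)/(d−u)
r = (87.5 − 44.6)/(44.6 − 27.0) = 42.9/17.6 = 2.4375
CL = 100·r = 243.75 %

CL = 243.75 %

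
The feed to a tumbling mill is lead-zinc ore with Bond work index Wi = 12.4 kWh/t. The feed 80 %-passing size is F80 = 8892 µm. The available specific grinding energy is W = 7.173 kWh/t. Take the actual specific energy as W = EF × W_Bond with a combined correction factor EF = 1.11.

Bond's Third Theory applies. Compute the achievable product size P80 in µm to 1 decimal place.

W = 10·Wi·(P80^(-½) − F80^(-½))
W_Bond = W / EF = 7.173 / 1.11 = 6.4622 kWh/t
⇒ 1/√P80 = W_Bond/(10 Wi) + 1/√F80
  = 6.4622/(10·12.4) + 1/√8892 = 0.052114 + 0.010605 = 0.062719
P80 = (1/0.062719)² = 15.9441² = 254.22 µm

P80 = 254.2 µm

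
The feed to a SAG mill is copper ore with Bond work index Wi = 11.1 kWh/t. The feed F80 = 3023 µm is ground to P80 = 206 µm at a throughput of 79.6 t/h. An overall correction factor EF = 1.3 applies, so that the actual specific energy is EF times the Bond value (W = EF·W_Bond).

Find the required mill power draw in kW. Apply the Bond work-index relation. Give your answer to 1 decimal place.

P = 591.4 kW

W = 10 Wi / √P80 − 10 Wi / √F80
W = 10·11.1·(1/√206 − 1/√3023) = 10·11.1·(0.051485) = 5.7149 kWh/t
Apply correction: 5.7149 × 1.3 = 7.4294 kWh/t
P = W·T = 7.4294·79.6 = 591.4 kW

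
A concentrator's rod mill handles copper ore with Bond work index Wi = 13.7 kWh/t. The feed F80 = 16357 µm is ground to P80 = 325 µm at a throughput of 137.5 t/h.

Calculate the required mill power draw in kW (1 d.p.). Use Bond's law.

P = 897.6 kW

W_Bond = 10·Wi·(1/√P₈₀ − 1/√F₈₀)
W = 10·13.7·(1/√325 − 1/√16357) = 10·13.7·(0.047651) = 6.5282 kWh/t
P = W·T = 6.5282·137.5 = 897.6 kW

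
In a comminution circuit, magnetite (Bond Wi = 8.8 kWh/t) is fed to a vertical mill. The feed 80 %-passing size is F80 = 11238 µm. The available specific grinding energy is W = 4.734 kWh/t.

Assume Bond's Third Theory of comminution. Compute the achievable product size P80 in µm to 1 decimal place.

P80 = 250.1 µm

W = 10 Wi (1/√P80 − 1/√F80)  [Bond]
P80^(−½) = W/(10 Wi) + F80^(−½)
  = 4.7340/(10·8.8) + 1/√11238 = 0.053795 + 0.009433 = 0.063229
P80 = (1/0.063229)² = 15.8156² = 250.13 µm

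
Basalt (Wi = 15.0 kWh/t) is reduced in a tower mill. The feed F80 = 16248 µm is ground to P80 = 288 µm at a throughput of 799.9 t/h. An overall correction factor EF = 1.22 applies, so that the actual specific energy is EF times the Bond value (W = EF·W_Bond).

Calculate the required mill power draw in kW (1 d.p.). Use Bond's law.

W = 10 Wi (P80^-0.5 − F80^-0.5)
W = 10·15.0·(1/√288 − 1/√16248) = 10·15.0·(0.051080) = 7.6621 kWh/t
Corrected W = EF·W_Bond = 1.22·7.6621 = 9.3477 kWh/t
Mill draw = 9.3477 × 799.9 = 7477.2 kW

P = 7477.2 kW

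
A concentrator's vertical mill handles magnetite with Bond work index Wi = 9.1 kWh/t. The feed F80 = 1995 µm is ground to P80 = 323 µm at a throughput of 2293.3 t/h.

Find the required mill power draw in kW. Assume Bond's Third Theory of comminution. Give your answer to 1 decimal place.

W = 10·Wi·[P80^(−½) − F80^(−½)]
W = 10·9.1·(1/√323 − 1/√1995) = 10·9.1·(0.033253) = 3.0260 kWh/t
Mill draw = 3.0260 × 2293.3 = 6939.5 kW

P = 6939.5 kW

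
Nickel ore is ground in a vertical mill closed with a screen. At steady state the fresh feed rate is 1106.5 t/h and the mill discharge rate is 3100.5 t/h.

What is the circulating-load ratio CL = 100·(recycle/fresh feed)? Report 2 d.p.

CL = 180.21 %

Mill node: discharge = fresh + recycle.
R = M − F = 3100.5 − 1106.5 = 1994.0 t/h
CL = 100·R/F = 100·1994.0/1106.5 = 180.21 %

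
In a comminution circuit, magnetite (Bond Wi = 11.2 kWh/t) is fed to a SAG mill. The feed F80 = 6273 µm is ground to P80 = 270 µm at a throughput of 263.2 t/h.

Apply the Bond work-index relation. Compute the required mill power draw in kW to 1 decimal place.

P = 1421.8 kW

W = 10 Wi (1/√P80 − 1/√F80)  [Bond]
W = 10·11.2·(1/√270 − 1/√6273) = 10·11.2·(0.048232) = 5.4020 kWh/t
Power = W × throughput = 5.4020 kWh/t × 263.2 t/h = 1421.8 kW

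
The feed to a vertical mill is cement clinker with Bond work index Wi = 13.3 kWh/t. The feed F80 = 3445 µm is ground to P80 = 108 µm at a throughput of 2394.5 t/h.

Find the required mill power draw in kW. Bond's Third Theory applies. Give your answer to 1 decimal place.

Bond:  W = 10 Wi (1/√P − 1/√F)
W = 10·13.3·(1/√108 − 1/√3445) = 10·13.3·(0.079188) = 10.5319 kWh/t
P_mill = W·ṁ = 10.5319·2394.5 = 25218.7 kW

P = 25218.7 kW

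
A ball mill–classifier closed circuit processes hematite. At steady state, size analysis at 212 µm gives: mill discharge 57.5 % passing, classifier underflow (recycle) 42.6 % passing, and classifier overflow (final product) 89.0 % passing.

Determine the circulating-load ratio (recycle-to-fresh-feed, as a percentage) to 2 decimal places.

Mass balance on the −212 µm fraction:
Fd + Rd = Ru + Fo ⇒ R/F = (o−d)/(d−u)
r = (89.0 − 57.5)/(57.5 − 42.6) = 31.5/14.9 = 2.1141
CL = 100·r = 211.41 %

CL = 211.41 %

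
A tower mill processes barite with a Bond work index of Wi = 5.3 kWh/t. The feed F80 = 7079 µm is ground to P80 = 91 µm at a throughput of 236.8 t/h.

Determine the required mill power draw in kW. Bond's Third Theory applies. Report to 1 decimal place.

P = 1166.5 kW

W = 10 Wi (1/√P80 − 1/√F80)  [Bond]
W = 10·5.3·(1/√91 − 1/√7079) = 10·5.3·(0.092943) = 4.9260 kWh/t
Mill draw = 4.9260 × 236.8 = 1166.5 kW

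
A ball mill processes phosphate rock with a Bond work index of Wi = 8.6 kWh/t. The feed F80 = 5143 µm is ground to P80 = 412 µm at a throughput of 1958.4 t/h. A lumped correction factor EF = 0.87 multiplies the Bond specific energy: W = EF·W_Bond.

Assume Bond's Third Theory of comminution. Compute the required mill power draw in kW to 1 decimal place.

P = 5175.7 kW

W = 10 Wi / √P80 − 10 Wi / √F80
W = 10·8.6·(1/√412 − 1/√5143) = 10·8.6·(0.035322) = 3.0377 kWh/t
With EF = 0.87: W = 3.0377·0.87 = 2.6428 kWh/t
P_mill = W·ṁ = 2.6428·1958.4 = 5175.7 kW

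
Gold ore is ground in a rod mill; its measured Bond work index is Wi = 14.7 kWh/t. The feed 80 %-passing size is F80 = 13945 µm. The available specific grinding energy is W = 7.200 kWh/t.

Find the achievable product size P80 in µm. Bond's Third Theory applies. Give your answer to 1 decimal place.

Bond:  W = 10 Wi (1/√P − 1/√F)
1/√P80 = 1/√F80 + W/(10·Wi)
  = 7.2000/(10·14.7) + 1/√13945 = 0.048980 + 0.008468 = 0.057448
P80 = (1/0.057448)² = 17.4071² = 303.01 µm

P80 = 303.0 µm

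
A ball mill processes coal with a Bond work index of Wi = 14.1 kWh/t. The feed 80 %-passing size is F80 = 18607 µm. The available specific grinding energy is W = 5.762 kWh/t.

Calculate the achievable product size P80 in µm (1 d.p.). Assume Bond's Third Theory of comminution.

P80 = 430.5 µm

W = 10·Wi·[P80^(−½) − F80^(−½)]
⇒ 1/√P80 = W/(10 Wi) + 1/√F80
  = 5.7620/(10·14.1) + 1/√18607 = 0.040865 + 0.007331 = 0.048196
P80 = (1/0.048196)² = 20.7485² = 430.50 µm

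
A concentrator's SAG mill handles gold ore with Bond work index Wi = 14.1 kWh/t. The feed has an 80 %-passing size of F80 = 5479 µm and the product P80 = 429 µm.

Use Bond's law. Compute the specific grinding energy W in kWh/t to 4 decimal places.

W = 4.9027 kWh/t

W = 10 Wi (1/√P80 − 1/√F80)  [Bond]
1/√429 = 0.048280;  1/√5479 = 0.013510
W = 10·14.1·(0.048280 − 0.013510) = 4.9027 kWh/t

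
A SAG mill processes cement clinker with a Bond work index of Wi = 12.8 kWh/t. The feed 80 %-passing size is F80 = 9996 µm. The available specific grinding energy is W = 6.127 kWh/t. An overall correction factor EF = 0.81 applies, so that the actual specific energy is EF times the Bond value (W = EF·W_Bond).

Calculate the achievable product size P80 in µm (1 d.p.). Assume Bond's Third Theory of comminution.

W = 10 Wi (1/√P80 − 1/√F80)  [Bond]
W_Bond = W / EF = 6.127 / 0.81 = 7.5642 kWh/t
⇒ 1/√P80 = W_Bond/(10·Wi) + 1/√F80
  = 7.5642/(10·12.8) + 1/√9996 = 0.059095 + 0.010002 = 0.069097
P80 = (1/0.069097)² = 14.4723² = 209.45 µm

P80 = 209.4 µm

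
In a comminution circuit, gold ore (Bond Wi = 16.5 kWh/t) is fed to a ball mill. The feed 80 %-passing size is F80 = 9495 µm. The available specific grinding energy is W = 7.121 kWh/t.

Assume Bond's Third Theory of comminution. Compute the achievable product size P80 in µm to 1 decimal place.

Bond: W = 10·Wi·(1/√P80 − 1/√F80)
P80^-0.5 = F80^-0.5 + W/(10 Wi)
  = 7.1210/(10·16.5) + 1/√9495 = 0.043158 + 0.010262 = 0.053420
P80 = (1/0.053420)² = 18.7196² = 350.42 µm

P80 = 350.4 µm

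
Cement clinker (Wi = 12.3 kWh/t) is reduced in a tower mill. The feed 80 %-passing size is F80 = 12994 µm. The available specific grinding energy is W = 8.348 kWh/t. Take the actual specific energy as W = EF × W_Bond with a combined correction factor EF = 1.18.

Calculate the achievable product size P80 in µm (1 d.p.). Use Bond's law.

W = 10 Wi / √P80 − 10 Wi / √F80
W_Bond = W / EF = 8.348 / 1.18 = 7.0746 kWh/t
⇒ 1/√P80 = W_Bond/(10·Wi) + 1/√F80
  = 7.0746/(10·12.3) + 1/√12994 = 0.057517 + 0.008773 = 0.066289
P80 = (1/0.066289)² = 15.0853² = 227.57 µm

P80 = 227.6 µm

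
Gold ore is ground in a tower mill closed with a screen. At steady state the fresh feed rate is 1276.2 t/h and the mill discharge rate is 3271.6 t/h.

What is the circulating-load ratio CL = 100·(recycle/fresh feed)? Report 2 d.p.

CL = 156.35 %

M = F + R at steady state, so:
R = M − F = 3271.6 − 1276.2 = 1995.4 t/h
CL = 100·R/F = 100·1995.4/1276.2 = 156.35 %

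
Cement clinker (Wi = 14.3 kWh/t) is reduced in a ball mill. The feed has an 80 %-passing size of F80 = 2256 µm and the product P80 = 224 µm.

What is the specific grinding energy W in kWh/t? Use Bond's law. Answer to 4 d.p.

W_Bond = 10·Wi·(1/√P₈₀ − 1/√F₈₀)
1/√224 = 0.066815;  1/√2256 = 0.021054
W = 10·14.3·(0.066815 − 0.021054) = 6.5439 kWh/t

W = 6.5439 kWh/t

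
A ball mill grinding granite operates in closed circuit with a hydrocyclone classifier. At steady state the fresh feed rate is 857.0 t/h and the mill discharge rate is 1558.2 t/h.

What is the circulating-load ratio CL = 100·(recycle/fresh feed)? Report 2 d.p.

Discharge = new feed + return, hence
R = M − F = 1558.2 − 857.0 = 701.2 t/h
CL = 100·R/F = 100·701.2/857.0 = 81.82 %

CL = 81.82 %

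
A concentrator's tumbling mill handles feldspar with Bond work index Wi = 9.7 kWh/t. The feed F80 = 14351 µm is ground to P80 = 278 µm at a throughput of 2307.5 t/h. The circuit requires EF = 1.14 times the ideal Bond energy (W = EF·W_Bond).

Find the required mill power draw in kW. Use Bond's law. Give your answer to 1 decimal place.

P = 13173.7 kW

Bond: W = 10·Wi·(1/√P80 − 1/√F80)
W = 10·9.7·(1/√278 − 1/√14351) = 10·9.7·(0.051628) = 5.0080 kWh/t
Corrected W = EF·W_Bond = 1.14·5.0080 = 5.7091 kWh/t
P = W·T = 5.7091·2307.5 = 13173.7 kW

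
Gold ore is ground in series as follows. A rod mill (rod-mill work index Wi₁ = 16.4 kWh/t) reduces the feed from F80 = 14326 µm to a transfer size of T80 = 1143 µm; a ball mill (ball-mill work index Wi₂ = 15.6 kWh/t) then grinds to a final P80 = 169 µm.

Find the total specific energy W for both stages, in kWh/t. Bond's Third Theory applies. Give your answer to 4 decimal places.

W = 10·Wi·(P80^(-½) − F80^(-½))
Stage 1 (14326→1143 µm, Wi₁=16.4): W₁ = 10·16.4·(0.029579 − 0.008355) = 3.4807 kWh/t
Stage 2 (1143→169 µm, Wi₂=15.6): W₂ = 10·15.6·(0.076923 − 0.029579) = 7.3857 kWh/t
W = W₁ + W₂ = 3.4807 + 7.3857 = 10.8664 kWh/t

W = 10.8664 kWh/t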